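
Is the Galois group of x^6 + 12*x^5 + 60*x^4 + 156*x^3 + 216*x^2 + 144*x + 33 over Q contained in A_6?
No

The polynomial is irreducible of degree 6 over Q. Its discriminant is 1259712, which is not a perfect square. A Galois group lies in the alternating group exactly when the discriminant is a square in Q, so the Galois group (D_6) is not contained in A_6.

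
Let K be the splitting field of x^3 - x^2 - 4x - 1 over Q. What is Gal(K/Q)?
The polynomial is an irreducible cubic over Q and its discriminant is 169 = 13^2, a perfect square. For an irreducible cubic, a square discriminant forces the Galois group to be A_3, the cyclic group of order 3.

C_3 (also written C3)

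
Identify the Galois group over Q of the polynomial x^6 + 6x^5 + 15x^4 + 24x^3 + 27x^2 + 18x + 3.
The polynomial f is an irreducible sextic over Q, so G = Gal(f/Q) is one of the 16 transitive subgroups 6T1, ..., 6T16 of S_6. The discriminant of f is 40310784, which is not a perfect square, so G is not contained in A_6. The transitive groups of degree 6 not contained in A_6 are: C_6 (6T1, order 6), S_3 (6T2, order 6), D_6 (6T3, order 12), C_3 x S_3 (6T5, order 18), A_4 x C_2 (6T6, order 24), S_4 (6T8, order 24), S_3 x S_3 (6T9, order 36), S_4 x C_2 (6T11, order 48), (S_3 x S_3) : C_2 (6T13, order 72), PGL(2,5) (6T14, order 120), S_6 (6T16, order 720). By Dedekind's theorem, for a prime p not dividing disc(f) the degrees of the irreducible factors of f mod p form the cycle type of an element of G. Factoring f modulo the 14 such primes p <= 53 (skipping 2, 3, which divide the discriminant), each new pattern first appears at: mod 5: f = (x + 2)(x + 3)(x^2 + 3)(x^2 + x + 1), pattern 2+2+1+1; mod 7: f = (x^6 + 6x^5 + x^4 + 3x^3 + 6x^2 + 4x + 3), pattern 6; mod 19: f = (x + 5)(x + 7)(x + 10)(x^3 + 3x^2 + 3x + 17), pattern 3+1+1+1; mod 31: f = (x^2 + 4x + 14)(x^2 + 12x + 7)(x^2 + 21x + 13), pattern 2+2+2; mod 43: f = (x^3 + 3x^2 + 3x + 10)(x^3 + 3x^2 + 3x + 39), pattern 3+3. No other pattern occurs in this range, so the set of observed cycle types is {2+2+1+1, 6, 3+1+1+1, 2+2+2, 3+3}. The candidates containing elements of all these cycle types are S_3 x S_3 (6T9) of order 36, (S_3 x S_3) : C_2 (6T13) of order 72, S_6 (6T16) of order 720; the others are excluded. The observed types are precisely the cycle types that occur in S_3 x S_3 (6T9) (apart from the identity). Each of the other remaining candidates has further cycle types, and by the Chebotarev density theorem the matching factorization patterns would occur for a proportion of primes equal to their share of the group: (S_3 x S_3) : C_2 (6T13) additionally contains elements of type 4+2, 3+2+1, 2+1+1+1+1 (36 of its 72 elements, about 50% of primes); S_6 (6T16) additionally contains elements of type 5+1, 4+2, 4+1+1, 3+2+1, 2+1+1+1+1 (459 of its 720 elements, about 64% of primes). None of the 14 primes tested shows any such pattern (for each of these groups the chance of that is below 10^-4), which rules them out. Hence G = S_3 x S_3 (6T9), of order 36.

S_3 x S_3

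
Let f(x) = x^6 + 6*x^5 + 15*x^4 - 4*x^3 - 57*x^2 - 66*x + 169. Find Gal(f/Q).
6T5: C_3 x S_3

The polynomial f is an irreducible sextic over Q, so G = Gal(f/Q) is one of the 16 transitive subgroups 6T1, ..., 6T16 of S_6. The discriminant of f is -190210142896128, which is not a perfect square, so G is not contained in A_6. The transitive groups of degree 6 not contained in A_6 are: C_6 (6T1, order 6), S_3 (6T2, order 6), D_6 (6T3, order 12), C_3 x S_3 (6T5, order 18), A_4 x C_2 (6T6, order 24), S_4 (6T8, order 24), S_3 x S_3 (6T9, order 36), S_4 x C_2 (6T11, order 48), (S_3 x S_3) : C_2 (6T13, order 72), PGL(2,5) (6T14, order 120), S_6 (6T16, order 720). By Dedekind's theorem, for a prime p not dividing disc(f) the degrees of the irreducible factors of f mod p form the cycle type of an element of G. Factoring f modulo the 33 such primes p <= 149 (skipping 2, 3, which divide the discriminant), each new pattern first appears at: mod 5: f = (x^6 + x^5 + x^3 + 3x^2 + 4x + 4), pattern 6; mod 7: f = (x + 2)(x + 3)(x + 5)(x^3 + 3x^2 + 3x + 4), pattern 3+1+1+1; mod 17: f = (x^2 + 4x + 14)(x^2 + 9x + 2)(x^2 + 10x + 3), pattern 2+2+2; mod 19: f = (x^3 + 3x^2 + 3x + 5)(x^3 + 3x^2 + 3x + 11), pattern 3+3; mod 73: f = (x + 27)(x + 43)(x + 45)(x + 59)(x + 61)(x + 63), pattern 1+1+1+1+1+1. No other pattern occurs in this range, so the set of observed cycle types is {6, 3+1+1+1, 2+2+2, 3+3, 1+1+1+1+1+1}. The candidates containing elements of all these cycle types are C_3 x S_3 (6T5) of order 18, S_3 x S_3 (6T9) of order 36, (S_3 x S_3) : C_2 (6T13) of order 72, S_6 (6T16) of order 720; the others are excluded. The observed types are precisely the cycle types that occur in C_3 x S_3 (6T5). Each of the other remaining candidates has further cycle types, and by the Chebotarev density theorem the matching factorization patterns would occur for a proportion of primes equal to their share of the group: S_3 x S_3 (6T9) additionally contains elements of type 2+2+1+1 (9 of its 36 elements, about 25% of primes); (S_3 x S_3) : C_2 (6T13) additionally contains elements of type 4+2, 3+2+1, 2+2+1+1, 2+1+1+1+1 (45 of its 72 elements, about 62% of primes); S_6 (6T16) additionally contains elements of type 5+1, 4+2, 4+1+1, 3+2+1, 2+2+1+1, 2+1+1+1+1 (504 of its 720 elements, about 70% of primes). None of the 33 primes tested shows any such pattern (for each of these groups the chance of that is below 10^-4), which rules them out. Hence G = C_3 x S_3 (6T5), of order 18.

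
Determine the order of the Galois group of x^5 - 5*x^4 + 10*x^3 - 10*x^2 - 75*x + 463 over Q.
10

The degree of the splitting field over Q equals the order of the Galois group, so first determine the group. The polynomial f is an irreducible quintic over Q, so G = Gal(f/Q) is a transitive subgroup of S_5: one of C_5 (5T1, order 5), D_5 (5T2, order 10), F_20 (5T3, order 20), A_5 (5T4, order 60) or S_5 (5T5, order 120). The discriminant of f is 67108864000000 = 8192000^2, a perfect square, so G is contained in A_5. The transitive groups of degree 5 contained in A_5 are: C_5 (5T1, order 5), D_5 (5T2, order 10), A_5 (5T4, order 60). By Dedekind's theorem, for a prime p not dividing disc(f) the degrees of the irreducible factors of f mod p form the cycle type of an element of G. Factoring f modulo the 23 such primes p <= 97 (skipping 2, 5, which divide the discriminant), each new pattern first appears at: mod 3: f = (x + 2)(x^2 + 1)(x^2 + 2x + 2), pattern 2+2+1; mod 7: f = (x^5 + 2x^4 + 3x^3 + 4x^2 + 2x + 1), pattern 5. No other pattern occurs in this range, so the set of observed cycle types is {2+2+1, 5}. The candidates containing elements of all these cycle types are D_5 (5T2) of order 10, A_5 (5T4) of order 60; the others are excluded. The observed types are precisely the cycle types that occur in D_5 (5T2) (apart from the identity). Each of the other remaining candidates has further cycle types, and by the Chebotarev density theorem the matching factorization patterns would occur for a proportion of primes equal to their share of the group: A_5 (5T4) additionally contains elements of type 3+1+1 (20 of its 60 elements, about 33% of primes). None of the 23 primes tested shows any such pattern (for each of these groups the chance of that is below 10^-4), which rules them out. Hence G = D_5 (5T2), of order 10. The Galois group D_5 (5T2) has order 10, so the splitting field has degree 10 over Q.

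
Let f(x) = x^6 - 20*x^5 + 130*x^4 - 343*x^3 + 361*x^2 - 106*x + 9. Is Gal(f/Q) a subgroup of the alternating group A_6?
The polynomial is irreducible of degree 6 over Q. Its discriminant is 3646117689361 = 1909481^2, a perfect square. A Galois group lies in the alternating group exactly when the discriminant is a square in Q, so the Galois group (PSL(2,5)) is contained in A_6.

Yes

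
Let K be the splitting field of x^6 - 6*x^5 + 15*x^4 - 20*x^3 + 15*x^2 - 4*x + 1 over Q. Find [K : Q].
720

The degree of the splitting field over Q equals the order of the Galois group, so first determine the group. The polynomial f is an irreducible sextic over Q, so G = Gal(f/Q) is one of the 16 transitive subgroups 6T1, ..., 6T16 of S_6. The discriminant of f is -1292992, which is not a perfect square, so G is not contained in A_6. The transitive groups of degree 6 not contained in A_6 are: C_6 (6T1, order 6), S_3 (6T2, order 6), D_6 (6T3, order 12), C_3 x S_3 (6T5, order 18), A_4 x C_2 (6T6, order 24), S_4 (6T8, order 24), S_3 x S_3 (6T9, order 36), S_4 x C_2 (6T11, order 48), (S_3 x S_3) : C_2 (6T13, order 72), PGL(2,5) (6T14, order 120), S_6 (6T16, order 720). By Dedekind's theorem, for a prime p not dividing disc(f) the degrees of the irreducible factors of f mod p form the cycle type of an element of G. Factoring f modulo the 3 such primes p <= 7 (skipping 2, which divides the discriminant), each new pattern first appears at: mod 3: f = (x^6 + x^3 + 2x + 1), pattern 6; mod 5: f = (x + 2)(x + 3)(x^4 + 4x^3 + 4x^2 + x + 1), pattern 4+1+1; mod 7: f = (x + 4)(x^2 + 2x + 2)(x^3 + 2x^2 + 1), pattern 3+2+1. No other pattern occurs in this range, so the set of observed cycle types is {6, 4+1+1, 3+2+1}. Among the candidates above, the only group containing elements of all these cycle types is S_6 (6T16); every other candidate lacks at least one of them. Hence G = S_6 (6T16), of order 720. The Galois group S_6 (6T16) has order 720, so the splitting field has degree 720 over Q.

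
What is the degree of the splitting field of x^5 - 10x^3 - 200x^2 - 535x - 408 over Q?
The degree of the splitting field over Q equals the order of the Galois group, so first determine the group. The polynomial f is an irreducible quintic over Q, so G = Gal(f/Q) is a transitive subgroup of S_5: one of C_5 (5T1, order 5), D_5 (5T2, order 10), F_20 (5T3, order 20), A_5 (5T4, order 60) or S_5 (5T5, order 120). The discriminant of f is 681836544000000 = 26112000^2, a perfect square, so G is contained in A_5. The transitive groups of degree 5 contained in A_5 are: C_5 (5T1, order 5), D_5 (5T2, order 10), A_5 (5T4, order 60). By Dedekind's theorem, for a prime p not dividing disc(f) the degrees of the irreducible factors of f mod p form the cycle type of an element of G. Factoring f modulo the 23 such primes p <= 103 (skipping 2, 3, 5, 17, which divide the discriminant), each new pattern first appears at: mod 7: f = (x^5 + 4x^3 + 3x^2 + 4x + 5), pattern 5; mod 29: f = (x + 17)(x^2 + 17x + 9)(x^2 + 24x + 7), pattern 2+2+1. No other pattern occurs in this range, so the set of observed cycle types is {5, 2+2+1}. The candidates containing elements of all these cycle types are D_5 (5T2) of order 10, A_5 (5T4) of order 60; the others are excluded. The observed types are precisely the cycle types that occur in D_5 (5T2) (apart from the identity). Each of the other remaining candidates has further cycle types, and by the Chebotarev density theorem the matching factorization patterns would occur for a proportion of primes equal to their share of the group: A_5 (5T4) additionally contains elements of type 3+1+1 (20 of its 60 elements, about 33% of primes). None of the 23 primes tested shows any such pattern (for each of these groups the chance of that is below 10^-4), which rules them out. Hence G = D_5 (5T2), of order 10. The Galois group D_5 (5T2) has order 10, so the splitting field has degree 10 over Q.

10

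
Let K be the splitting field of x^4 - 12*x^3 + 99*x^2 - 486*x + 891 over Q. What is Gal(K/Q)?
The polynomial is an irreducible quartic over Q and its discriminant is 1947199824, which is not a perfect square, so the Galois group is not contained in A_4. The resolvent cubic y^3 - 99*y^2 + 2268*y - 11664 is irreducible over Q. An irreducible resolvent with non-square discriminant gives S_4.

S_4 (also written S4)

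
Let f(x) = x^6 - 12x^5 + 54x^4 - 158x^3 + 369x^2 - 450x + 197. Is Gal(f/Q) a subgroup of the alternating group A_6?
No

The polynomial is irreducible of degree 6 over Q. Its discriminant is -153891765817344, which is not a perfect square. A Galois group lies in the alternating group exactly when the discriminant is a square in Q, so the Galois group (A_4 x C_2) is not contained in A_6.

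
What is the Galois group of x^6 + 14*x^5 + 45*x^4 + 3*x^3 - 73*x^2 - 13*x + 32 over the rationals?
The polynomial f is an irreducible sextic over Q, so G = Gal(f/Q) is one of the 16 transitive subgroups 6T1, ..., 6T16 of S_6. The discriminant of f is 3646117689361 = 1909481^2, a perfect square, so G is contained in A_6. The transitive groups of degree 6 contained in A_6 are: A_4 (6T4, order 12), S_4 (6T7, order 24), (C_3 x C_3) : C_4 (6T10, order 36), PSL(2,5) (6T12, order 60), A_6 (6T15, order 360). By Dedekind's theorem, for a prime p not dividing disc(f) the degrees of the irreducible factors of f mod p form the cycle type of an element of G. Factoring f modulo the 21 such primes p <= 83 (skipping 7, 19, which divide the discriminant), each new pattern first appears at: mod 2: f = (x)(x^5 + x^3 + x^2 + x + 1), pattern 5+1; mod 11: f = (x^3 + 4x^2 + 7x + 2)(x^3 + 10x^2 + 9x + 5), pattern 3+3; mod 61: f = (x + 3)(x + 26)(x^2 + 23x + 23)(x^2 + 23x + 33), pattern 2+2+1+1. No other pattern occurs in this range, so the set of observed cycle types is {5+1, 3+3, 2+2+1+1}. The candidates containing elements of all these cycle types are PSL(2,5) (6T12) of order 60, A_6 (6T15) of order 360; the others are excluded. The observed types are precisely the cycle types that occur in PSL(2,5) (6T12) (apart from the identity). Each of the other remaining candidates has further cycle types, and by the Chebotarev density theorem the matching factorization patterns would occur for a proportion of primes equal to their share of the group: A_6 (6T15) additionally contains elements of type 4+2, 3+1+1+1 (130 of its 360 elements, about 36% of primes). None of the 21 primes tested shows any such pattern (for each of these groups the chance of that is below 10^-4), which rules them out. Hence G = PSL(2,5) (6T12), of order 60.

PSL(2,5) (order 60)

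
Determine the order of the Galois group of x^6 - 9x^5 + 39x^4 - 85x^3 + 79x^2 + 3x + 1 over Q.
The degree of the splitting field over Q equals the order of the Galois group, so first determine the group. The polynomial f is an irreducible sextic over Q, so G = Gal(f/Q) is one of the 16 transitive subgroups 6T1, ..., 6T16 of S_6. The discriminant of f is -548553067783, which is not a perfect square, so G is not contained in A_6. The transitive groups of degree 6 not contained in A_6 are: C_6 (6T1, order 6), S_3 (6T2, order 6), D_6 (6T3, order 12), C_3 x S_3 (6T5, order 18), A_4 x C_2 (6T6, order 24), S_4 (6T8, order 24), S_3 x S_3 (6T9, order 36), S_4 x C_2 (6T11, order 48), (S_3 x S_3) : C_2 (6T13, order 72), PGL(2,5) (6T14, order 120), S_6 (6T16, order 720). By Dedekind's theorem, for a prime p not dividing disc(f) the degrees of the irreducible factors of f mod p form the cycle type of an element of G. Factoring f modulo the 37 such primes p <= 167 (skipping 7, 29, which divide the discriminant), each new pattern first appears at: mod 2: f = (x^3 + x + 1)(x^3 + x^2 + 1), pattern 3+3; mod 3: f = (x^6 + 2x^3 + x^2 + 1), pattern 6; mod 13: f = (x^2 + 7x + 3)(x^2 + 11x + 12)(x^2 + 12x + 4), pattern 2+2+2; mod 43: f = (x + 3)(x + 5)(x + 7)(x + 29)(x + 35)(x + 41), pattern 1+1+1+1+1+1. No other pattern occurs in this range, so the set of observed cycle types is {3+3, 6, 2+2+2, 1+1+1+1+1+1}. The candidates containing elements of all these cycle types are C_6 (6T1) of order 6, D_6 (6T3) of order 12, C_3 x S_3 (6T5) of order 18, A_4 x C_2 (6T6) of order 24, S_3 x S_3 (6T9) of order 36, S_4 x C_2 (6T11) of order 48, (S_3 x S_3) : C_2 (6T13) of order 72, PGL(2,5) (6T14) of order 120, S_6 (6T16) of order 720; the others are excluded. The observed types are precisely the cycle types that occur in C_6 (6T1). Each of the other remaining candidates has further cycle types, and by the Chebotarev density theorem the matching factorization patterns would occur for a proportion of primes equal to their share of the group: D_6 (6T3) additionally contains elements of type 2+2+1+1 (3 of its 12 elements, about 25% of primes); C_3 x S_3 (6T5) additionally contains elements of type 3+1+1+1 (4 of its 18 elements, about 22% of primes); A_4 x C_2 (6T6) additionally contains elements of type 2+2+1+1, 2+1+1+1+1 (6 of its 24 elements, about 25% of primes); S_3 x S_3 (6T9) additionally contains elements of type 3+1+1+1, 2+2+1+1 (13 of its 36 elements, about 36% of primes); S_4 x C_2 (6T11) additionally contains elements of type 4+2, 4+1+1, 2+2+1+1, 2+1+1+1+1 (24 of its 48 elements, about 50% of primes); (S_3 x S_3) : C_2 (6T13) additionally contains elements of type 4+2, 3+2+1, 3+1+1+1, 2+2+1+1, 2+1+1+1+1 (49 of its 72 elements, about 68% of primes); PGL(2,5) (6T14) additionally contains elements of type 5+1, 4+1+1, 2+2+1+1 (69 of its 120 elements, about 58% of primes); S_6 (6T16) additionally contains elements of type 5+1, 4+2, 4+1+1, 3+2+1, 3+1+1+1, 2+2+1+1, 2+1+1+1+1 (544 of its 720 elements, about 76% of primes). None of the 37 primes tested shows any such pattern (for each of these groups the chance of that is below 10^-4), which rules them out. Hence G = C_6 (6T1), of order 6. The Galois group C_6 (6T1) has order 6, so the splitting field has degree 6 over Q.

6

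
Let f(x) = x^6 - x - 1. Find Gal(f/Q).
6T16: S_6

The polynomial f is an irreducible sextic over Q, so G = Gal(f/Q) is one of the 16 transitive subgroups 6T1, ..., 6T16 of S_6. The discriminant of f is 49781, which is not a perfect square, so G is not contained in A_6. The transitive groups of degree 6 not contained in A_6 are: C_6 (6T1, order 6), S_3 (6T2, order 6), D_6 (6T3, order 12), C_3 x S_3 (6T5, order 18), A_4 x C_2 (6T6, order 24), S_4 (6T8, order 24), S_3 x S_3 (6T9, order 36), S_4 x C_2 (6T11, order 48), (S_3 x S_3) : C_2 (6T13, order 72), PGL(2,5) (6T14, order 120), S_6 (6T16, order 720). By Dedekind's theorem, for a prime p not dividing disc(f) the degrees of the irreducible factors of f mod p form the cycle type of an element of G. Factoring f modulo the 4 such primes p <= 7, each new pattern first appears at: mod 2: f = (x^6 + x + 1), pattern 6; mod 5: f = (x + 2)(x^5 + 3x^4 + 4x^3 + 2x^2 + x + 2), pattern 5+1; mod 7: f = (x^2 + 2x + 2)(x^4 + 5x^3 + 2x^2 + 3), pattern 4+2. No other pattern occurs in this range, so the set of observed cycle types is {6, 5+1, 4+2}. Among the candidates above, the only group containing elements of all these cycle types is S_6 (6T16); every other candidate lacks at least one of them. Hence G = S_6 (6T16), of order 720.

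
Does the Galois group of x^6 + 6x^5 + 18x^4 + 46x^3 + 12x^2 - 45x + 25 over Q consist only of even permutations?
The polynomial is irreducible of degree 6 over Q. Its discriminant is 778002905803725, which is not a perfect square. A Galois group lies in the alternating group exactly when the discriminant is a square in Q, so the Galois group (S_3 x S_3) is not contained in A_6.

No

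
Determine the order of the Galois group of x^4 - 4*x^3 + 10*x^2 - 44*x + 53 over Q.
The degree of the splitting field over Q equals the order of the Galois group, so first determine the group. The polynomial is an irreducible quartic over Q and its discriminant is -18546688, which is not a perfect square, so the Galois group is not contained in A_4. The resolvent cubic y^3 - 10*y^2 - 36*y - 664 is irreducible over Q. An irreducible resolvent with non-square discriminant gives S_4. The Galois group S_4 (4T5) has order 24, so the splitting field has degree 24 over Q.

24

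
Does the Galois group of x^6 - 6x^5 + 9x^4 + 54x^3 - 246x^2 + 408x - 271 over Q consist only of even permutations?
The polynomial is irreducible of degree 6 over Q. Its discriminant is 1323222688272384 = 36376128^2, a perfect square. A Galois group lies in the alternating group exactly when the discriminant is a square in Q, so the Galois group (A_4) is contained in A_6.

Yes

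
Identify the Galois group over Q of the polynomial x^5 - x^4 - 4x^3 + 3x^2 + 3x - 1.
C_5, the cyclic group of order 5

The polynomial f is an irreducible quintic over Q, so G = Gal(f/Q) is a transitive subgroup of S_5: one of C_5 (5T1, order 5), D_5 (5T2, order 10), F_20 (5T3, order 20), A_5 (5T4, order 60) or S_5 (5T5, order 120). The discriminant of f is 14641 = 121^2, a perfect square, so G is contained in A_5. The transitive groups of degree 5 contained in A_5 are: C_5 (5T1, order 5), D_5 (5T2, order 10), A_5 (5T4, order 60). By Dedekind's theorem, for a prime p not dividing disc(f) the degrees of the irreducible factors of f mod p form the cycle type of an element of G. Factoring f modulo the 14 such primes p <= 47 (skipping 11, which divides the discriminant), each new pattern first appears at: mod 2: f = (x^5 + x^4 + x^2 + x + 1), pattern 5; mod 23: f = (x + 4)(x + 6)(x + 10)(x + 11)(x + 14), pattern 1+1+1+1+1. No other pattern occurs in this range, so the set of observed cycle types is {5, 1+1+1+1+1}. The candidates containing elements of all these cycle types are C_5 (5T1) of order 5, D_5 (5T2) of order 10, A_5 (5T4) of order 60; the others are excluded. The observed types are precisely the cycle types that occur in C_5 (5T1). Each of the other remaining candidates has further cycle types, and by the Chebotarev density theorem the matching factorization patterns would occur for a proportion of primes equal to their share of the group: D_5 (5T2) additionally contains elements of type 2+2+1 (5 of its 10 elements, about 50% of primes); A_5 (5T4) additionally contains elements of type 3+1+1, 2+2+1 (35 of its 60 elements, about 58% of primes). None of the 14 primes tested shows any such pattern (for each of these groups the chance of that is below 10^-4), which rules them out. Hence G = C_5 (5T1), of order 5.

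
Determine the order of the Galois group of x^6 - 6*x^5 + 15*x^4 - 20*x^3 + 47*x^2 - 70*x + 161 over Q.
The degree of the splitting field over Q equals the order of the Galois group, so first determine the group. The polynomial f is an irreducible sextic over Q, so G = Gal(f/Q) is one of the 16 transitive subgroups 6T1, ..., 6T16 of S_6. The discriminant of f is -2693803488051200, which is not a perfect square, so G is not contained in A_6. The transitive groups of degree 6 not contained in A_6 are: C_6 (6T1, order 6), S_3 (6T2, order 6), D_6 (6T3, order 12), C_3 x S_3 (6T5, order 18), A_4 x C_2 (6T6, order 24), S_4 (6T8, order 24), S_3 x S_3 (6T9, order 36), S_4 x C_2 (6T11, order 48), (S_3 x S_3) : C_2 (6T13, order 72), PGL(2,5) (6T14, order 120), S_6 (6T16, order 720). By Dedekind's theorem, for a prime p not dividing disc(f) the degrees of the irreducible factors of f mod p form the cycle type of an element of G. Factoring f modulo the 17 such primes p <= 71 (skipping 2, 5, 7, which divide the discriminant), each new pattern first appears at: mod 3: f = (x^3 + x^2 + 2)(x^3 + 2x^2 + x + 1), pattern 3+3; mod 13: f = (x^6 + 7x^5 + 2x^4 + 6x^3 + 8x^2 + 8x + 5), pattern 6; mod 19: f = (x^2 + 17x + 2)(x^4 + 15x^3 + 5x^2 + 17x + 14), pattern 4+2; mod 23: f = (x)(x + 21)(x^4 + 19x^3 + 7x^2 + 17x + 12), pattern 4+1+1; mod 53: f = (x^2 + 20x + 25)(x^2 + 29x + 16)(x^2 + 51x + 22), pattern 2+2+2; mod 59: f = (x + 7)(x + 50)(x^2 + 8x + 14)(x^2 + 47x + 34), pattern 2+2+1+1; mod 71: f = (x + 15)(x + 21)(x + 48)(x + 54)(x^2 + 69x + 31), pattern 2+1+1+1+1. No other pattern occurs in this range, so the set of observed cycle types is {3+3, 6, 4+2, 4+1+1, 2+2+2, 2+2+1+1, 2+1+1+1+1}. The candidates containing elements of all these cycle types are S_4 x C_2 (6T11) of order 48, S_6 (6T16) of order 720; the others are excluded. The observed types are precisely the cycle types that occur in S_4 x C_2 (6T11) (apart from the identity). Each of the other remaining candidates has further cycle types, and by the Chebotarev density theorem the matching factorization patterns would occur for a proportion of primes equal to their share of the group: S_6 (6T16) additionally contains elements of type 5+1, 3+2+1, 3+1+1+1 (304 of its 720 elements, about 42% of primes). None of the 17 primes tested shows any such pattern (for each of these groups the chance of that is below 10^-4), which rules them out. Hence G = S_4 x C_2 (6T11), of order 48. The Galois group S_4 x C_2 (6T11) has order 48, so the splitting field has degree 48 over Q.

48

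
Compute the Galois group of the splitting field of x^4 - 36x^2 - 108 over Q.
4T3: D_4

The polynomial is an irreducible quartic over Q and its discriminant is -5159780352, which is not a perfect square, so the Galois group is not contained in A_4. The resolvent cubic y^3 + 36*y^2 + 432*y + 15552 has exactly one rational root, so the Galois group is C_4 or D_4. The quartic remains irreducible over Q(sqrt(disc)), so the group is D_4.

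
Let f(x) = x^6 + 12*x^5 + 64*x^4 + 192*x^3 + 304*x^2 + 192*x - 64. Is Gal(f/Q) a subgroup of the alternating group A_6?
The polynomial is irreducible of degree 6 over Q. Its discriminant is 164995463643136 = 12845056^2, a perfect square. A Galois group lies in the alternating group exactly when the discriminant is a square in Q, so the Galois group (A_4) is contained in A_6.

Yes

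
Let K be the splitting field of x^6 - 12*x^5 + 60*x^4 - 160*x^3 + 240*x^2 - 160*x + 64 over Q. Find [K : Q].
The degree of the splitting field over Q equals the order of the Galois group, so first determine the group. The polynomial f is an irreducible sextic over Q, so G = Gal(f/Q) is one of the 16 transitive subgroups 6T1, ..., 6T16 of S_6. The discriminant of f is -46741055340544, which is not a perfect square, so G is not contained in A_6. The transitive groups of degree 6 not contained in A_6 are: C_6 (6T1, order 6), S_3 (6T2, order 6), D_6 (6T3, order 12), C_3 x S_3 (6T5, order 18), A_4 x C_2 (6T6, order 24), S_4 (6T8, order 24), S_3 x S_3 (6T9, order 36), S_4 x C_2 (6T11, order 48), (S_3 x S_3) : C_2 (6T13, order 72), PGL(2,5) (6T14, order 120), S_6 (6T16, order 720). By Dedekind's theorem, for a prime p not dividing disc(f) the degrees of the irreducible factors of f mod p form the cycle type of an element of G. Factoring f modulo the 3 such primes p <= 7 (skipping 2, which divides the discriminant), each new pattern first appears at: mod 3: f = (x + 2)(x^2 + 1)(x^3 + x^2 + 2), pattern 3+2+1; mod 5: f = (x^3 + 3x + 3)(x^3 + 3x^2 + 2x + 3), pattern 3+3; mod 7: f = (x + 2)(x^5 + 4x^3 + 2x + 4), pattern 5+1. No other pattern occurs in this range, so the set of observed cycle types is {3+2+1, 3+3, 5+1}. Among the candidates above, the only group containing elements of all these cycle types is S_6 (6T16); every other candidate lacks at least one of them. Hence G = S_6 (6T16), of order 720. The Galois group S_6 (6T16) has order 720, so the splitting field has degree 720 over Q.

720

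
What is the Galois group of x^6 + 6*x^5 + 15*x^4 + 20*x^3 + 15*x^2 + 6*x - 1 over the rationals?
D_6 (also written D6)

The polynomial f is an irreducible sextic over Q, so G = Gal(f/Q) is one of the 16 transitive subgroups 6T1, ..., 6T16 of S_6. The discriminant of f is 1492992, which is not a perfect square, so G is not contained in A_6. The transitive groups of degree 6 not contained in A_6 are: C_6 (6T1, order 6), S_3 (6T2, order 6), D_6 (6T3, order 12), C_3 x S_3 (6T5, order 18), A_4 x C_2 (6T6, order 24), S_4 (6T8, order 24), S_3 x S_3 (6T9, order 36), S_4 x C_2 (6T11, order 48), (S_3 x S_3) : C_2 (6T13, order 72), PGL(2,5) (6T14, order 120), S_6 (6T16, order 720). By Dedekind's theorem, for a prime p not dividing disc(f) the degrees of the irreducible factors of f mod p form the cycle type of an element of G. Factoring f modulo the 79 such primes p <= 419 (skipping 2, 3, which divide the discriminant), each new pattern first appears at: mod 5: f = (x^2 + x + 2)(x^2 + 2x + 3)(x^2 + 3x + 4), pattern 2+2+2; mod 7: f = (x^3 + 3x^2 + 3x + 4)(x^3 + 3x^2 + 3x + 5), pattern 3+3; mod 13: f = (x^6 + 6x^5 + 2x^4 + 7x^3 + 2x^2 + 6x + 12), pattern 6; mod 17: f = (x + 6)(x + 13)(x^2 + 7x + 14)(x^2 + 14x + 4), pattern 2+2+1+1; mod 31: f = (x + 3)(x + 11)(x + 13)(x + 20)(x + 22)(x + 30), pattern 1+1+1+1+1+1. No other pattern occurs in this range, so the set of observed cycle types is {2+2+2, 3+3, 6, 2+2+1+1, 1+1+1+1+1+1}. The candidates containing elements of all these cycle types are D_6 (6T3) of order 12, A_4 x C_2 (6T6) of order 24, S_3 x S_3 (6T9) of order 36, S_4 x C_2 (6T11) of order 48, (S_3 x S_3) : C_2 (6T13) of order 72, PGL(2,5) (6T14) of order 120, S_6 (6T16) of order 720; the others are excluded. The observed types are precisely the cycle types that occur in D_6 (6T3). Each of the other remaining candidates has further cycle types, and by the Chebotarev density theorem the matching factorization patterns would occur for a proportion of primes equal to their share of the group: A_4 x C_2 (6T6) additionally contains elements of type 2+1+1+1+1 (3 of its 24 elements, about 12% of primes); S_3 x S_3 (6T9) additionally contains elements of type 3+1+1+1 (4 of its 36 elements, about 11% of primes); S_4 x C_2 (6T11) additionally contains elements of type 4+2, 4+1+1, 2+1+1+1+1 (15 of its 48 elements, about 31% of primes); (S_3 x S_3) : C_2 (6T13) additionally contains elements of type 4+2, 3+2+1, 3+1+1+1, 2+1+1+1+1 (40 of its 72 elements, about 56% of primes); PGL(2,5) (6T14) additionally contains elements of type 5+1, 4+1+1 (54 of its 120 elements, about 45% of primes); S_6 (6T16) additionally contains elements of type 5+1, 4+2, 4+1+1, 3+2+1, 3+1+1+1, 2+1+1+1+1 (499 of its 720 elements, about 69% of primes). None of the 79 primes tested shows any such pattern (for each of these groups the chance of that is below 10^-4), which rules them out. Hence G = D_6 (6T3), of order 12.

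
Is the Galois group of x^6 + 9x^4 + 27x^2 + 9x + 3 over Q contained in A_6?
The polynomial is irreducible of degree 6 over Q. Its discriminant is -68755887963, which is not a perfect square. A Galois group lies in the alternating group exactly when the discriminant is a square in Q, so the Galois group (C_3 x S_3) is not contained in A_6.

No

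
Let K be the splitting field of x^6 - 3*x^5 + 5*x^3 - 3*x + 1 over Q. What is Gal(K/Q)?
6T2: S_3

The polynomial f is an irreducible sextic over Q, so G = Gal(f/Q) is one of the 16 transitive subgroups 6T1, ..., 6T16 of S_6. The discriminant of f is -34992, which is not a perfect square, so G is not contained in A_6. The transitive groups of degree 6 not contained in A_6 are: C_6 (6T1, order 6), S_3 (6T2, order 6), D_6 (6T3, order 12), C_3 x S_3 (6T5, order 18), A_4 x C_2 (6T6, order 24), S_4 (6T8, order 24), S_3 x S_3 (6T9, order 36), S_4 x C_2 (6T11, order 48), (S_3 x S_3) : C_2 (6T13, order 72), PGL(2,5) (6T14, order 120), S_6 (6T16, order 720). By Dedekind's theorem, for a prime p not dividing disc(f) the degrees of the irreducible factors of f mod p form the cycle type of an element of G. Factoring f modulo the 23 such primes p <= 97 (skipping 2, 3, which divide the discriminant), each new pattern first appears at: mod 5: f = (x^2 + x + 1)(x^2 + 2x + 3)(x^2 + 4x + 2), pattern 2+2+2; mod 7: f = (x^3 + x^2 + 3x + 1)(x^3 + 3x^2 + x + 1), pattern 3+3; mod 31: f = (x + 3)(x + 7)(x + 9)(x + 21)(x + 23)(x + 27), pattern 1+1+1+1+1+1. No other pattern occurs in this range, so the set of observed cycle types is {2+2+2, 3+3, 1+1+1+1+1+1}. The candidates containing elements of all these cycle types are C_6 (6T1) of order 6, S_3 (6T2) of order 6, D_6 (6T3) of order 12, C_3 x S_3 (6T5) of order 18, A_4 x C_2 (6T6) of order 24, S_4 (6T8) of order 24, S_3 x S_3 (6T9) of order 36, S_4 x C_2 (6T11) of order 48, (S_3 x S_3) : C_2 (6T13) of order 72, PGL(2,5) (6T14) of order 120, S_6 (6T16) of order 720; the others are excluded. The observed types are precisely the cycle types that occur in S_3 (6T2). Each of the other remaining candidates has further cycle types, and by the Chebotarev density theorem the matching factorization patterns would occur for a proportion of primes equal to their share of the group: C_6 (6T1) additionally contains elements of type 6 (2 of its 6 elements, about 33% of primes); D_6 (6T3) additionally contains elements of type 6, 2+2+1+1 (5 of its 12 elements, about 42% of primes); C_3 x S_3 (6T5) additionally contains elements of type 6, 3+1+1+1 (10 of its 18 elements, about 56% of primes); A_4 x C_2 (6T6) additionally contains elements of type 6, 2+2+1+1, 2+1+1+1+1 (14 of its 24 elements, about 58% of primes); S_4 (6T8) additionally contains elements of type 4+1+1, 2+2+1+1 (9 of its 24 elements, about 38% of primes); S_3 x S_3 (6T9) additionally contains elements of type 6, 3+1+1+1, 2+2+1+1 (25 of its 36 elements, about 69% of primes); S_4 x C_2 (6T11) additionally contains elements of type 6, 4+2, 4+1+1, 2+2+1+1, 2+1+1+1+1 (32 of its 48 elements, about 67% of primes); (S_3 x S_3) : C_2 (6T13) additionally contains elements of type 6, 4+2, 3+2+1, 3+1+1+1, 2+2+1+1, 2+1+1+1+1 (61 of its 72 elements, about 85% of primes); PGL(2,5) (6T14) additionally contains elements of type 6, 5+1, 4+1+1, 2+2+1+1 (89 of its 120 elements, about 74% of primes); S_6 (6T16) additionally contains elements of type 6, 5+1, 4+2, 4+1+1, 3+2+1, 3+1+1+1, 2+2+1+1, 2+1+1+1+1 (664 of its 720 elements, about 92% of primes). None of the 23 primes tested shows any such pattern (for each of these groups the chance of that is below 10^-4), which rules them out. Hence G = S_3 (6T2), of order 6.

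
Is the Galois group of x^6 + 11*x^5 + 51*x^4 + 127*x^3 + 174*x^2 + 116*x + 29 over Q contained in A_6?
The polynomial is irreducible of degree 6 over Q. Its discriminant is 525625 = 725^2, a perfect square. A Galois group lies in the alternating group exactly when the discriminant is a square in Q, so the Galois group ((C_3 x C_3) : C_4) is contained in A_6.

Yes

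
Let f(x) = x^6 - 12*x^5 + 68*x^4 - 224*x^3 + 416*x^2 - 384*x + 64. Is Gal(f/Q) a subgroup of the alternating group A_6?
Yes

The polynomial is irreducible of degree 6 over Q. Its discriminant is 164995463643136 = 12845056^2, a perfect square. A Galois group lies in the alternating group exactly when the discriminant is a square in Q, so the Galois group (A_4) is contained in A_6.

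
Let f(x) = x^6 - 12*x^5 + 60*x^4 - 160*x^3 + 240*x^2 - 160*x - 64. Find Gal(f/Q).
S_6

The polynomial f is an irreducible sextic over Q, so G = Gal(f/Q) is one of the 16 transitive subgroups 6T1, ..., 6T16 of S_6. The discriminant of f is 53451941740544, which is not a perfect square, so G is not contained in A_6. The transitive groups of degree 6 not contained in A_6 are: C_6 (6T1, order 6), S_3 (6T2, order 6), D_6 (6T3, order 12), C_3 x S_3 (6T5, order 18), A_4 x C_2 (6T6, order 24), S_4 (6T8, order 24), S_3 x S_3 (6T9, order 36), S_4 x C_2 (6T11, order 48), (S_3 x S_3) : C_2 (6T13, order 72), PGL(2,5) (6T14, order 120), S_6 (6T16, order 720). By Dedekind's theorem, for a prime p not dividing disc(f) the degrees of the irreducible factors of f mod p form the cycle type of an element of G. Factoring f modulo the 3 such primes p <= 7 (skipping 2, which divides the discriminant), each new pattern first appears at: mod 3: f = (x^6 + 2x^3 + 2x + 2), pattern 6; mod 5: f = (x + 4)(x^5 + 4x^4 + 4x^3 + 4x^2 + 4x + 4), pattern 5+1; mod 7: f = (x^2 + 6x + 6)(x^4 + 3x^3 + x^2 + 5x + 1), pattern 4+2. No other pattern occurs in this range, so the set of observed cycle types is {6, 5+1, 4+2}. Among the candidates above, the only group containing elements of all these cycle types is S_6 (6T16); every other candidate lacks at least one of them. Hence G = S_6 (6T16), of order 720.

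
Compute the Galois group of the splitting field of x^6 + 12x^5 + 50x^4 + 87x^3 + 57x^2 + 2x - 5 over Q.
PSL(2,5)

The polynomial f is an irreducible sextic over Q, so G = Gal(f/Q) is one of the 16 transitive subgroups 6T1, ..., 6T16 of S_6. The discriminant of f is 30991489 = 5567^2, a perfect square, so G is contained in A_6. The transitive groups of degree 6 contained in A_6 are: A_4 (6T4, order 12), S_4 (6T7, order 24), (C_3 x C_3) : C_4 (6T10, order 36), PSL(2,5) (6T12, order 60), A_6 (6T15, order 360). By Dedekind's theorem, for a prime p not dividing disc(f) the degrees of the irreducible factors of f mod p form the cycle type of an element of G. Factoring f modulo the 21 such primes p <= 79 (skipping 19, which divides the discriminant), each new pattern first appears at: mod 2: f = (x + 1)(x^5 + x^4 + x^3 + x + 1), pattern 5+1; mod 7: f = (x^3 + x^2 + 3x + 5)(x^3 + 4x^2 + x + 6), pattern 3+3; mod 61: f = (x + 4)(x + 26)(x^2 + 50x + 13)(x^2 + 54x + 30), pattern 2+2+1+1. No other pattern occurs in this range, so the set of observed cycle types is {5+1, 3+3, 2+2+1+1}. The candidates containing elements of all these cycle types are PSL(2,5) (6T12) of order 60, A_6 (6T15) of order 360; the others are excluded. The observed types are precisely the cycle types that occur in PSL(2,5) (6T12) (apart from the identity). Each of the other remaining candidates has further cycle types, and by the Chebotarev density theorem the matching factorization patterns would occur for a proportion of primes equal to their share of the group: A_6 (6T15) additionally contains elements of type 4+2, 3+1+1+1 (130 of its 360 elements, about 36% of primes). None of the 21 primes tested shows any such pattern (for each of these groups the chance of that is below 10^-4), which rules them out. Hence G = PSL(2,5) (6T12), of order 60.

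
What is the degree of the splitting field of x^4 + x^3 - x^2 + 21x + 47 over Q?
24

The degree of the splitting field over Q equals the order of the Galois group, so first determine the group. The polynomial is an irreducible quartic over Q and its discriminant is 8354149, which is not a perfect square, so the Galois group is not contained in A_4. The resolvent cubic y^3 + y^2 - 167*y - 676 is irreducible over Q. An irreducible resolvent with non-square discriminant gives S_4. The Galois group S_4 (4T5) has order 24, so the splitting field has degree 24 over Q.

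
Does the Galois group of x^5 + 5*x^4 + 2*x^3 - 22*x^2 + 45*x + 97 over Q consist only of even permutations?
No

The polynomial is irreducible of degree 5 over Q. Its discriminant is 589639450624, which is not a perfect square. A Galois group lies in the alternating group exactly when the discriminant is a square in Q, so the Galois group (S_5) is not contained in A_5.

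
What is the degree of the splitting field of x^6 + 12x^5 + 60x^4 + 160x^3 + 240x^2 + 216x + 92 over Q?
360

The degree of the splitting field over Q equals the order of the Galois group, so first determine the group. The polynomial f is an irreducible sextic over Q, so G = Gal(f/Q) is one of the 16 transitive subgroups 6T1, ..., 6T16 of S_6. The discriminant of f is 746496000000 = 864000^2, a perfect square, so G is contained in A_6. The transitive groups of degree 6 contained in A_6 are: A_4 (6T4, order 12), S_4 (6T7, order 24), (C_3 x C_3) : C_4 (6T10, order 36), PSL(2,5) (6T12, order 60), A_6 (6T15, order 360). By Dedekind's theorem, for a prime p not dividing disc(f) the degrees of the irreducible factors of f mod p form the cycle type of an element of G. Factoring f modulo the 6 such primes p <= 23 (skipping 2, 3, 5, which divide the discriminant), each new pattern first appears at: mod 7: f = (x + 5)(x^5 + 4x^3 + 2x + 3), pattern 5+1; mod 23: f = (x)(x + 9)(x + 14)(x^3 + 12x^2 + 3x + 5), pattern 3+1+1+1. No other pattern occurs in this range, so the set of observed cycle types is {5+1, 3+1+1+1}. Among the candidates above, the only group containing elements of all these cycle types is A_6 (6T15) — each of A_4 (6T4), S_4 (6T7), (C_3 x C_3) : C_4 (6T10), PSL(2,5) (6T12) lacks at least one of them. Hence G = A_6 (6T15), of order 360. The Galois group A_6 (6T15) has order 360, so the splitting field has degree 360 over Q.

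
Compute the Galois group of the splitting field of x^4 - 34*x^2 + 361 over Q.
4T2: V_4

The polynomial is an irreducible quartic over Q and its discriminant is 479084544 = 21888^2, a perfect square, so the Galois group is contained in A_4. The resolvent cubic y^3 + 34*y^2 - 1444*y - 49096 splits completely over Q, which gives the Klein four-group V_4.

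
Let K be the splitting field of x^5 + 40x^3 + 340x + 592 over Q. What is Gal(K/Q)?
A_5 (order 60)

The polynomial f is an irreducible quintic over Q, so G = Gal(f/Q) is a transitive subgroup of S_5: one of C_5 (5T1, order 5), D_5 (5T2, order 10), F_20 (5T3, order 20), A_5 (5T4, order 60) or S_5 (5T5, order 120). The discriminant of f is 673506304000000 = 25952000^2, a perfect square, so G is contained in A_5. The transitive groups of degree 5 contained in A_5 are: C_5 (5T1, order 5), D_5 (5T2, order 10), A_5 (5T4, order 60). By Dedekind's theorem, for a prime p not dividing disc(f) the degrees of the irreducible factors of f mod p form the cycle type of an element of G. Factoring f modulo the 2 such primes p <= 7 (skipping 2, 5, which divide the discriminant), each new pattern first appears at: mod 3: f = (x^5 + x^3 + x + 1), pattern 5; mod 7: f = (x + 5)(x + 6)(x^3 + 3x^2 + 5x + 2), pattern 3+1+1. No other pattern occurs in this range, so the set of observed cycle types is {5, 3+1+1}. Among the candidates above, the only group containing elements of all these cycle types is A_5 (5T4) — each of C_5 (5T1), D_5 (5T2) lacks at least one of them. Hence G = A_5 (5T4), of order 60.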